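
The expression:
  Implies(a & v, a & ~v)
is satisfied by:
  {v: False, a: False}
  {a: True, v: False}
  {v: True, a: False}


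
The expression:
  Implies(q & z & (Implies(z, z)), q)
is always true.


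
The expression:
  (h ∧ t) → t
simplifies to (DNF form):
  True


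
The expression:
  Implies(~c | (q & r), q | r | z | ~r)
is always true.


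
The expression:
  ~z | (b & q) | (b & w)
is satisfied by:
  {b: True, w: True, q: True, z: False}
  {b: True, w: True, q: False, z: False}
  {b: True, q: True, w: False, z: False}
  {b: True, q: False, w: False, z: False}
  {w: True, q: True, b: False, z: False}
  {w: True, b: False, q: False, z: False}
  {w: False, q: True, b: False, z: False}
  {w: False, b: False, q: False, z: False}
  {b: True, z: True, w: True, q: True}
  {b: True, z: True, w: True, q: False}
  {b: True, z: True, q: True, w: False}


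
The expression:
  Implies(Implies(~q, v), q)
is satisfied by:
  {q: True, v: False}
  {v: False, q: False}
  {v: True, q: True}


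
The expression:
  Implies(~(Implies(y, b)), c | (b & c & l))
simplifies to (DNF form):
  b | c | ~y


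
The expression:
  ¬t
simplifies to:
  ¬t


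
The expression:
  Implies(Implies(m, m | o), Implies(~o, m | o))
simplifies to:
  m | o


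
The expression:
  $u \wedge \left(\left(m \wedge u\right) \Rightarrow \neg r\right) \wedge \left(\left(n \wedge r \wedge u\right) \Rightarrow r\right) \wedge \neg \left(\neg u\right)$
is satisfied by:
  {u: True, m: False, r: False}
  {r: True, u: True, m: False}
  {m: True, u: True, r: False}


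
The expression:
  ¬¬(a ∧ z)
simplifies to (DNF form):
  a ∧ z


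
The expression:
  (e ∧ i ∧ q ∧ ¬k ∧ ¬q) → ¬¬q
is always true.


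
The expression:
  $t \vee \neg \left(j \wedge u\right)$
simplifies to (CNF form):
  $t \vee \neg j \vee \neg u$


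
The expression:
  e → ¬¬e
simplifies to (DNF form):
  True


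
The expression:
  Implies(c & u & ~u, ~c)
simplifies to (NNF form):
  True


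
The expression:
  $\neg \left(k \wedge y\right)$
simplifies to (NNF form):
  $\neg k \vee \neg y$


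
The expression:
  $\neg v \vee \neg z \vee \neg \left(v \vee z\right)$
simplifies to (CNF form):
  $\neg v \vee \neg z$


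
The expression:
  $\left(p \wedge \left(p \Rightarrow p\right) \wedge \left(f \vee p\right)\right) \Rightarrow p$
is always true.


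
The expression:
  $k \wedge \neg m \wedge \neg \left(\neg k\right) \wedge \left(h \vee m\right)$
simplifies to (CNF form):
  $h \wedge k \wedge \neg m$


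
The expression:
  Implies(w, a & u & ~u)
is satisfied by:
  {w: False}


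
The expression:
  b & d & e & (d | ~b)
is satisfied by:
  {e: True, b: True, d: True}


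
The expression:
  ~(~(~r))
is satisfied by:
  {r: False}


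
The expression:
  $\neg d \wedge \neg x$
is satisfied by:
  {x: False, d: False}


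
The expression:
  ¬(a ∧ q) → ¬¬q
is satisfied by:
  {q: True}


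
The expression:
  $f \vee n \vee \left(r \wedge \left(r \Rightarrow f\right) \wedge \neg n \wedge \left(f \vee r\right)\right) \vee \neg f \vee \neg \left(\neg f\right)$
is always true.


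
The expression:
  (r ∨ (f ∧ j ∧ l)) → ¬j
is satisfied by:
  {l: False, f: False, j: False, r: False}
  {f: True, r: False, l: False, j: False}
  {l: True, r: False, f: False, j: False}
  {f: True, l: True, r: False, j: False}
  {r: True, l: False, f: False, j: False}
  {r: True, f: True, l: False, j: False}
  {r: True, l: True, f: False, j: False}
  {r: True, f: True, l: True, j: False}
  {j: True, r: False, l: False, f: False}
  {j: True, f: True, r: False, l: False}
  {j: True, l: True, r: False, f: False}


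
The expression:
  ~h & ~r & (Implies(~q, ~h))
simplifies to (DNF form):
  ~h & ~r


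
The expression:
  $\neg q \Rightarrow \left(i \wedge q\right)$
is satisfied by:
  {q: True}


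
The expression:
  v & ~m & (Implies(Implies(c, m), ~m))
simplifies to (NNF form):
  v & ~m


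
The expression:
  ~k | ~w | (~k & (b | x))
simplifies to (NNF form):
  ~k | ~w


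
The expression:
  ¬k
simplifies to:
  ¬k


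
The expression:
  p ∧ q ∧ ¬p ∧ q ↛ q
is never true.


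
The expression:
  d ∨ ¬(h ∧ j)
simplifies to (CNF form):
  d ∨ ¬h ∨ ¬j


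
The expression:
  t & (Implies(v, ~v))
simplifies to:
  t & ~v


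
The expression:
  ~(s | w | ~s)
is never true.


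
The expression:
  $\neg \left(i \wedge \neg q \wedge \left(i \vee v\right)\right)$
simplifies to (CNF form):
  $q \vee \neg i$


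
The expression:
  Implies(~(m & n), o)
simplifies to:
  o | (m & n)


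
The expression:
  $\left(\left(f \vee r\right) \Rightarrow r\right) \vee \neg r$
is always true.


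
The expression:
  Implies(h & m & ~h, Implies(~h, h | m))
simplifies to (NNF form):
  True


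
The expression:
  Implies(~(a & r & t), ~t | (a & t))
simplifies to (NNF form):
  a | ~t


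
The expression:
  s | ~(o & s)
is always true.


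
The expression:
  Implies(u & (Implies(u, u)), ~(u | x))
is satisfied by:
  {u: False}


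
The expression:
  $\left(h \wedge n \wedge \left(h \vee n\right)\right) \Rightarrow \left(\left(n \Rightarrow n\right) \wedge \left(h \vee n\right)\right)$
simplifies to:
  $\text{True}$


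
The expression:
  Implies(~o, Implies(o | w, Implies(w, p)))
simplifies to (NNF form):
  o | p | ~w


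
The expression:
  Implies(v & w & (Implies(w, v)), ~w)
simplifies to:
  ~v | ~w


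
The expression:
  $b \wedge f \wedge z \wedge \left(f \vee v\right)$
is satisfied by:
  {z: True, b: True, f: True}


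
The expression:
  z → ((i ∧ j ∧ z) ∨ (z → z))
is always true.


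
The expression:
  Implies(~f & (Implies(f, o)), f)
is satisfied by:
  {f: True}


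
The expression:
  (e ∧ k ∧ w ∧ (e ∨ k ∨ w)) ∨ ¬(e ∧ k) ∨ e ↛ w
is always true.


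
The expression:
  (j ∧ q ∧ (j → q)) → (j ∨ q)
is always true.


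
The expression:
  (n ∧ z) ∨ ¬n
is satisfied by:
  {z: True, n: False}
  {n: False, z: False}
  {n: True, z: True}


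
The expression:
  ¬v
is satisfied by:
  {v: False}


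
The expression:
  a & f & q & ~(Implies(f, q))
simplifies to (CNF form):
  False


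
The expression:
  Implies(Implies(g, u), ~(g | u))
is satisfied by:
  {u: False}


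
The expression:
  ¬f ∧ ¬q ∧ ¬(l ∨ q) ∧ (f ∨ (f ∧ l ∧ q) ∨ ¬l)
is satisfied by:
  {q: False, l: False, f: False}


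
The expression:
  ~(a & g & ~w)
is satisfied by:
  {w: True, g: False, a: False}
  {g: False, a: False, w: False}
  {a: True, w: True, g: False}
  {a: True, g: False, w: False}
  {w: True, g: True, a: False}
  {g: True, w: False, a: False}
  {a: True, g: True, w: True}


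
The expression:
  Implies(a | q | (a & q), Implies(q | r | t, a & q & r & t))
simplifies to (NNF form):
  (a | ~q) & (r | ~q) & (q | ~a | ~t) & (t | ~a | ~r)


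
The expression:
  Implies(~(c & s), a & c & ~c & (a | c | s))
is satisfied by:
  {c: True, s: True}


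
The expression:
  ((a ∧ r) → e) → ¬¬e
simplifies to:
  e ∨ (a ∧ r)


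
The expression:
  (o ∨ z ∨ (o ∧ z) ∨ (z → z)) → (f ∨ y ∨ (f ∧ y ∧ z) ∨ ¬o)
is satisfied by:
  {y: True, f: True, o: False}
  {y: True, f: False, o: False}
  {f: True, y: False, o: False}
  {y: False, f: False, o: False}
  {y: True, o: True, f: True}
  {y: True, o: True, f: False}
  {o: True, f: True, y: False}


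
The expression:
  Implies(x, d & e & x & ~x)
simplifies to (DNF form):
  ~x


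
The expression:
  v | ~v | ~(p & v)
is always true.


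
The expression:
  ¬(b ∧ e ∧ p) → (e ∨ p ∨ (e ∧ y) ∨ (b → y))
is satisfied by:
  {y: True, e: True, p: True, b: False}
  {y: True, e: True, p: False, b: False}
  {y: True, p: True, e: False, b: False}
  {y: True, p: False, e: False, b: False}
  {e: True, p: True, y: False, b: False}
  {e: True, y: False, p: False, b: False}
  {e: False, p: True, y: False, b: False}
  {e: False, y: False, p: False, b: False}
  {y: True, b: True, e: True, p: True}
  {y: True, b: True, e: True, p: False}
  {y: True, b: True, p: True, e: False}
  {y: True, b: True, p: False, e: False}
  {b: True, e: True, p: True, y: False}
  {b: True, e: True, p: False, y: False}
  {b: True, p: True, e: False, y: False}


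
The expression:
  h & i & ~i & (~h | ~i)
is never true.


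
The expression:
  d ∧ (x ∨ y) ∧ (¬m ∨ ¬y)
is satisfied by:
  {d: True, x: True, m: False, y: False}
  {y: True, d: True, x: True, m: False}
  {y: True, d: True, x: False, m: False}
  {m: True, d: True, x: True, y: False}


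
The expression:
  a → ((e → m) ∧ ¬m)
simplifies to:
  (¬e ∧ ¬m) ∨ ¬a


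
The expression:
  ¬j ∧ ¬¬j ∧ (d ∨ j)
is never true.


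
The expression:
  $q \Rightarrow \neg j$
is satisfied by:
  {q: False, j: False}
  {j: True, q: False}
  {q: True, j: False}


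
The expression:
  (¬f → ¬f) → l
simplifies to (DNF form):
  l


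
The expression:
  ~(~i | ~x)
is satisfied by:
  {i: True, x: True}


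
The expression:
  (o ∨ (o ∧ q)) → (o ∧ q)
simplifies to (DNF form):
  q ∨ ¬o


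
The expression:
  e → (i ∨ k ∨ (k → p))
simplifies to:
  True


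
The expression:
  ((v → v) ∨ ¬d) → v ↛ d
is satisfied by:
  {v: True, d: False}


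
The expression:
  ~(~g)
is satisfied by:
  {g: True}


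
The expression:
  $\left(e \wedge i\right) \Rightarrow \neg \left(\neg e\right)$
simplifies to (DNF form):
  $\text{True}$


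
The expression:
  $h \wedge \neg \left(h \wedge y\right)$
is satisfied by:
  {h: True, y: False}


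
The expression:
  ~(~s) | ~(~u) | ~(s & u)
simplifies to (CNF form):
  True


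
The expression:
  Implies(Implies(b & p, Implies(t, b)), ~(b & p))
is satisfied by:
  {p: False, b: False}
  {b: True, p: False}
  {p: True, b: False}


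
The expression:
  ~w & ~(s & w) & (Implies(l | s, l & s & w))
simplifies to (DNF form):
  ~l & ~s & ~w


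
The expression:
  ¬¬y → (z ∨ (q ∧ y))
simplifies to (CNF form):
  q ∨ z ∨ ¬y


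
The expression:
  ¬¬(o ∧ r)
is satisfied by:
  {r: True, o: True}


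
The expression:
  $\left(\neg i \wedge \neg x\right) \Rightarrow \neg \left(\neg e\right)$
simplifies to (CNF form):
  $e \vee i \vee x$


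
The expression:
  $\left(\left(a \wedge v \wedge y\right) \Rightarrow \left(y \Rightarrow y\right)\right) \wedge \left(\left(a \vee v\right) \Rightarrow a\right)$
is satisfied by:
  {a: True, v: False}
  {v: False, a: False}
  {v: True, a: True}


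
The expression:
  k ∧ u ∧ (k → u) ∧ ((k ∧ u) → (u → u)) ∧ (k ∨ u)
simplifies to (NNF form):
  k ∧ u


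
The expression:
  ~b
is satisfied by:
  {b: False}


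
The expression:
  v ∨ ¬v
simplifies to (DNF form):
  True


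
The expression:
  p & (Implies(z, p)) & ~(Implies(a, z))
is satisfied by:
  {a: True, p: True, z: False}


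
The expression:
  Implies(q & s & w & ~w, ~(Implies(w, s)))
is always true.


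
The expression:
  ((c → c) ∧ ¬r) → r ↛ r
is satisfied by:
  {r: True}


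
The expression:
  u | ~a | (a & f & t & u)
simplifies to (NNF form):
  u | ~a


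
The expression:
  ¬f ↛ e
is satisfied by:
  {e: False, f: False}


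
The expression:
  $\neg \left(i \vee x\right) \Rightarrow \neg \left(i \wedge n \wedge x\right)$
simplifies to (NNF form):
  $\text{True}$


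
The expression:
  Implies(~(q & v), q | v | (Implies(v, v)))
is always true.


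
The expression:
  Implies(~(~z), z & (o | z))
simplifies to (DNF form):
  True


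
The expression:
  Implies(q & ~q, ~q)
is always true.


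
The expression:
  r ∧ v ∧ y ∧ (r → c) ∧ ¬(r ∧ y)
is never true.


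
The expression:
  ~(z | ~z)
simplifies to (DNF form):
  False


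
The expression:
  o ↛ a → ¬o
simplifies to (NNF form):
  a ∨ ¬o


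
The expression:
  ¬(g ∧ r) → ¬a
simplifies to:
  (g ∧ r) ∨ ¬a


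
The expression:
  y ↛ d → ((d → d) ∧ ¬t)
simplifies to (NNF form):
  d ∨ ¬t ∨ ¬y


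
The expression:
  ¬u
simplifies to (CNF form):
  ¬u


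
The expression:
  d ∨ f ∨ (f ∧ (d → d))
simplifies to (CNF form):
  d ∨ f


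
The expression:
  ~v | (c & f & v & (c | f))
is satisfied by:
  {c: True, f: True, v: False}
  {c: True, f: False, v: False}
  {f: True, c: False, v: False}
  {c: False, f: False, v: False}
  {c: True, v: True, f: True}


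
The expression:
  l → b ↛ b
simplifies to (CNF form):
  ¬l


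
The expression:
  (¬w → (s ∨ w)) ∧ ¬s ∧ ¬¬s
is never true.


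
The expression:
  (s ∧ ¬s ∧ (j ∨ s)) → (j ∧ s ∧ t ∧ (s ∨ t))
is always true.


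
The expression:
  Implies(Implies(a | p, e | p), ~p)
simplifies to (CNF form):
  ~p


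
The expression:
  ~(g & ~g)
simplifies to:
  True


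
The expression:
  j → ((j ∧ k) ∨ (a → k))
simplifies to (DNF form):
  k ∨ ¬a ∨ ¬j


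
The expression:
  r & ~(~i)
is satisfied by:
  {r: True, i: True}


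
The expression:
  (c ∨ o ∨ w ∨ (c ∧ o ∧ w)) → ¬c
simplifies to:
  ¬c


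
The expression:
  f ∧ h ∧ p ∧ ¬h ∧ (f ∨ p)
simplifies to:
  False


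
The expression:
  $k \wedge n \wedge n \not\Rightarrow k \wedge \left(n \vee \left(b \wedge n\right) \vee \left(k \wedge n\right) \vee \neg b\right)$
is never true.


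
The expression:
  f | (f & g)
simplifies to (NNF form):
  f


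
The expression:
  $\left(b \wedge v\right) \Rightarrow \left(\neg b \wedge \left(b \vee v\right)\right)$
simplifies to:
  $\neg b \vee \neg v$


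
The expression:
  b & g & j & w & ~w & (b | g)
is never true.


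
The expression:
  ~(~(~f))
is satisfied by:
  {f: False}


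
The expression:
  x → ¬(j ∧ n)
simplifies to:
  ¬j ∨ ¬n ∨ ¬x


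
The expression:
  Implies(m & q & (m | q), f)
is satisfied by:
  {f: True, m: False, q: False}
  {f: False, m: False, q: False}
  {q: True, f: True, m: False}
  {q: True, f: False, m: False}
  {m: True, f: True, q: False}
  {m: True, f: False, q: False}
  {m: True, q: True, f: True}


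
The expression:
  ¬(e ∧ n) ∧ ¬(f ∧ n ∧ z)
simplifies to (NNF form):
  (¬e ∧ ¬f) ∨ (¬e ∧ ¬z) ∨ ¬n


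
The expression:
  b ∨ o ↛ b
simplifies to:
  b ∨ o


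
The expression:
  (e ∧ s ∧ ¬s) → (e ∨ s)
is always true.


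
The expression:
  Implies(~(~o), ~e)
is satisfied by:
  {e: False, o: False}
  {o: True, e: False}
  {e: True, o: False}


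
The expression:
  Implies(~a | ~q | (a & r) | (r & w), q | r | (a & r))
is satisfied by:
  {r: True, q: True}
  {r: True, q: False}
  {q: True, r: False}


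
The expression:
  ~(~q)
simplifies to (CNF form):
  q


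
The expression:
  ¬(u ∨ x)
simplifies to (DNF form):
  ¬u ∧ ¬x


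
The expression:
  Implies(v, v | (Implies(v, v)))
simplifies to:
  True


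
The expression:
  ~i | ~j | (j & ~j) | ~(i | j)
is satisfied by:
  {i: False, j: False}
  {j: True, i: False}
  {i: True, j: False}


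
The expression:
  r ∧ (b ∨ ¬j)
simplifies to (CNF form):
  r ∧ (b ∨ ¬j)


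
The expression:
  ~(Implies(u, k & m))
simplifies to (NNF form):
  u & (~k | ~m)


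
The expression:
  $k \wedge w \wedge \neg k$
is never true.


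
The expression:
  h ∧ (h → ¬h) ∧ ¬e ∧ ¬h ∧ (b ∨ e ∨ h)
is never true.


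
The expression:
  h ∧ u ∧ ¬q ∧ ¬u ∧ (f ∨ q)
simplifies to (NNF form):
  False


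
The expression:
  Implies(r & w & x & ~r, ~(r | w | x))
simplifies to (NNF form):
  True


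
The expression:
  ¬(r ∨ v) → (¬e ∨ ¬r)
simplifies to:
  True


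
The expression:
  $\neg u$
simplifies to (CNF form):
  $\neg u$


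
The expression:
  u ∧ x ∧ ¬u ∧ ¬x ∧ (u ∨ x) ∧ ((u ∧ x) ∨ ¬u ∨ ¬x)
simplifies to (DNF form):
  False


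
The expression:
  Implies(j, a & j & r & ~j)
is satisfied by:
  {j: False}


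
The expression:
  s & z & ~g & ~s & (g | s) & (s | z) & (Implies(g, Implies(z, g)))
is never true.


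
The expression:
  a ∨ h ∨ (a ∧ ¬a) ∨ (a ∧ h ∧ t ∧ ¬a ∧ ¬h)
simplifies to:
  a ∨ h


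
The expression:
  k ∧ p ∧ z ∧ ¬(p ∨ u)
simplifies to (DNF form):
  False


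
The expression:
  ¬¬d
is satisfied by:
  {d: True}


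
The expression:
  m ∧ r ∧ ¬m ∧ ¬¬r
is never true.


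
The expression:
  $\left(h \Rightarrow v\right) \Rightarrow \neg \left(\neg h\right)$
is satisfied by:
  {h: True}


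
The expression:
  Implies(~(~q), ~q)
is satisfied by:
  {q: False}


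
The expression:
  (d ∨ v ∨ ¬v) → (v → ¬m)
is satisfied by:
  {m: False, v: False}
  {v: True, m: False}
  {m: True, v: False}


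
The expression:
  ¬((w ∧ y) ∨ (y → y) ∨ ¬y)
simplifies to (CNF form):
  False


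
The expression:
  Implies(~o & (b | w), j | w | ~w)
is always true.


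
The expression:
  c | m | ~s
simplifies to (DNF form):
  c | m | ~s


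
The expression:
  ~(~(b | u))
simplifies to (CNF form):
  b | u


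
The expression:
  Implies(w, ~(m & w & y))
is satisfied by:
  {w: False, m: False, y: False}
  {y: True, w: False, m: False}
  {m: True, w: False, y: False}
  {y: True, m: True, w: False}
  {w: True, y: False, m: False}
  {y: True, w: True, m: False}
  {m: True, w: True, y: False}


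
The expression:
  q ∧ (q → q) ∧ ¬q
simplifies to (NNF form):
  False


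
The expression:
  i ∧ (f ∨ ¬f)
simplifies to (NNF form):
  i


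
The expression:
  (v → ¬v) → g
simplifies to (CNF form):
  g ∨ v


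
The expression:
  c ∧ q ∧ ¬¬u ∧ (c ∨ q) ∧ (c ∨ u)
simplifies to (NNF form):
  c ∧ q ∧ u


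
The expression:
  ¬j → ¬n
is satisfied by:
  {j: True, n: False}
  {n: False, j: False}
  {n: True, j: True}


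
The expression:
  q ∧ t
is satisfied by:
  {t: True, q: True}


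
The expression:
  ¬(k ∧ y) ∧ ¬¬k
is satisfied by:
  {k: True, y: False}


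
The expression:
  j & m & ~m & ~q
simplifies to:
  False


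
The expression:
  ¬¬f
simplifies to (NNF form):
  f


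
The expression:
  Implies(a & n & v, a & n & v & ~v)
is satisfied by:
  {v: False, n: False, a: False}
  {a: True, v: False, n: False}
  {n: True, v: False, a: False}
  {a: True, n: True, v: False}
  {v: True, a: False, n: False}
  {a: True, v: True, n: False}
  {n: True, v: True, a: False}


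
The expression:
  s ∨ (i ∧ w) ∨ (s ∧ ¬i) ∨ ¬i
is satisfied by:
  {s: True, w: True, i: False}
  {s: True, w: False, i: False}
  {w: True, s: False, i: False}
  {s: False, w: False, i: False}
  {s: True, i: True, w: True}
  {s: True, i: True, w: False}
  {i: True, w: True, s: False}


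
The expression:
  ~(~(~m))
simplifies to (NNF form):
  ~m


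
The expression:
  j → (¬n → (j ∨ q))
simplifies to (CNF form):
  True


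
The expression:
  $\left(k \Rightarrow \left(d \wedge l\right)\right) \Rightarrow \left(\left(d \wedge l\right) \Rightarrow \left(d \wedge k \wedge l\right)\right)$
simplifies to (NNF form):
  $k \vee \neg d \vee \neg l$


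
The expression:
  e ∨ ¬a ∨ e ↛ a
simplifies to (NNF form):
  e ∨ ¬a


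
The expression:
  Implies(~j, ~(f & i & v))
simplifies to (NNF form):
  j | ~f | ~i | ~v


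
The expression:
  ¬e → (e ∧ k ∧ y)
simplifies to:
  e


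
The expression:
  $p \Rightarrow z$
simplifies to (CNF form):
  $z \vee \neg p$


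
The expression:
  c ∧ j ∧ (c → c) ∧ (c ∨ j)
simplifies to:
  c ∧ j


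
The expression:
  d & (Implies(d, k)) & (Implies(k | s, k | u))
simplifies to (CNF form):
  d & k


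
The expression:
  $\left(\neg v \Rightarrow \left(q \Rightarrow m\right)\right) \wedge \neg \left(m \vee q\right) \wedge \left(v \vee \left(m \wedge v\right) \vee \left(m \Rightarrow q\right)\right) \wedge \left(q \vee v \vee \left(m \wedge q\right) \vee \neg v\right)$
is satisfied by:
  {q: False, m: False}


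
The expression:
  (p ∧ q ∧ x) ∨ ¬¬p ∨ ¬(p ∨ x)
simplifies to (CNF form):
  p ∨ ¬x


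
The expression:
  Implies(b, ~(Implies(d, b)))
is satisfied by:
  {b: False}


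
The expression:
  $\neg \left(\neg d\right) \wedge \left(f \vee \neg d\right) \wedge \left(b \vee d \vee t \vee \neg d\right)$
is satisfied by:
  {d: True, f: True}


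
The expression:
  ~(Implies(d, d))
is never true.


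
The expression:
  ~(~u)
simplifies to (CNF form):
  u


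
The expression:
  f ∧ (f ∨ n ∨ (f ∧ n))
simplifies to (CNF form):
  f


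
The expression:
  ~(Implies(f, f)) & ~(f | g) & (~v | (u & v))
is never true.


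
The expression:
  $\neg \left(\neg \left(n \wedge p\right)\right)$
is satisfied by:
  {p: True, n: True}


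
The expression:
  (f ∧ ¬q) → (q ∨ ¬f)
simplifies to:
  q ∨ ¬f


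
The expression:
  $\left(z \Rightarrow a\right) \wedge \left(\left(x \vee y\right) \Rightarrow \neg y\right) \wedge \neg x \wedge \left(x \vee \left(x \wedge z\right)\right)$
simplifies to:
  $\text{False}$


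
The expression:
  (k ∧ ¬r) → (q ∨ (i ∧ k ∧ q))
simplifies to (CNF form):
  q ∨ r ∨ ¬k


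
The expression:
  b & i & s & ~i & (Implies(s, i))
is never true.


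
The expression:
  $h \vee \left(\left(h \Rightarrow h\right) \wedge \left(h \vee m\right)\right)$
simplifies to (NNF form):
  $h \vee m$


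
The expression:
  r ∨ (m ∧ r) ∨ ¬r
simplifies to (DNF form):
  True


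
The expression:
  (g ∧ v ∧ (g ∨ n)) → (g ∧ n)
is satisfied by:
  {n: True, g: False, v: False}
  {g: False, v: False, n: False}
  {n: True, v: True, g: False}
  {v: True, g: False, n: False}
  {n: True, g: True, v: False}
  {g: True, n: False, v: False}
  {n: True, v: True, g: True}


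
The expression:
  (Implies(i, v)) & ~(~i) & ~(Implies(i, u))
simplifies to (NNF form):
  i & v & ~u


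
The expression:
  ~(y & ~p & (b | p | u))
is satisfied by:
  {p: True, b: False, u: False, y: False}
  {p: True, u: True, b: False, y: False}
  {p: True, b: True, u: False, y: False}
  {p: True, u: True, b: True, y: False}
  {p: False, b: False, u: False, y: False}
  {u: True, p: False, b: False, y: False}
  {b: True, p: False, u: False, y: False}
  {u: True, b: True, p: False, y: False}
  {y: True, p: True, b: False, u: False}
  {y: True, u: True, p: True, b: False}
  {y: True, p: True, b: True, u: False}
  {y: True, u: True, p: True, b: True}
  {y: True, p: False, b: False, u: False}


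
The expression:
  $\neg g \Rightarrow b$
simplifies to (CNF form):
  $b \vee g$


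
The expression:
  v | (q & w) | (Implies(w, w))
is always true.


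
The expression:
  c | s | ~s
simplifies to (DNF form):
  True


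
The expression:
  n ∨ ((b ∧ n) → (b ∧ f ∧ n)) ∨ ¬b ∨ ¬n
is always true.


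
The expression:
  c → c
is always true.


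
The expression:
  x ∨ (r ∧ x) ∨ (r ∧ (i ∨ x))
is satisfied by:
  {r: True, x: True, i: True}
  {r: True, x: True, i: False}
  {x: True, i: True, r: False}
  {x: True, i: False, r: False}
  {r: True, i: True, x: False}


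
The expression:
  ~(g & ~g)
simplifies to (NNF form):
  True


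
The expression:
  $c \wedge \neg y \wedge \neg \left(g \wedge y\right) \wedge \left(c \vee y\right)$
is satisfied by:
  {c: True, y: False}


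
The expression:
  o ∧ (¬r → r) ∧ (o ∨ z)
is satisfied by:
  {r: True, o: True}


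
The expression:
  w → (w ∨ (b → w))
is always true.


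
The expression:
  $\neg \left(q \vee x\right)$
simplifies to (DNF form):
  $\neg q \wedge \neg x$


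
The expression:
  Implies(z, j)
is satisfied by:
  {j: True, z: False}
  {z: False, j: False}
  {z: True, j: True}


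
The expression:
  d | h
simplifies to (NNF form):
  d | h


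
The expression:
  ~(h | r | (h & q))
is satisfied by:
  {r: False, h: False}


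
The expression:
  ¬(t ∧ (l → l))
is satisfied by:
  {t: False}


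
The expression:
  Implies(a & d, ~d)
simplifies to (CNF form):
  ~a | ~d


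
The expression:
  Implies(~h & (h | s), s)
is always true.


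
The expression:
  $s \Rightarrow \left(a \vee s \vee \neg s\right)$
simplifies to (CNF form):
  $\text{True}$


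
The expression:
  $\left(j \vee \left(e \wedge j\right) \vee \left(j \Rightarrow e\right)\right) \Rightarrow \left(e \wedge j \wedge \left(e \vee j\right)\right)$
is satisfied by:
  {j: True, e: True}


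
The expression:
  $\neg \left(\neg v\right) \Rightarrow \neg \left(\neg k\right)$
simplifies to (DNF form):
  $k \vee \neg v$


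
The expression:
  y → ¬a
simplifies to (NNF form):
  ¬a ∨ ¬y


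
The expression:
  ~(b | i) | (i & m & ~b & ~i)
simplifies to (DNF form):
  ~b & ~i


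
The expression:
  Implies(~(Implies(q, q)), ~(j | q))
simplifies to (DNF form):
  True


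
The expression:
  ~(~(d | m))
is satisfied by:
  {d: True, m: True}
  {d: True, m: False}
  {m: True, d: False}


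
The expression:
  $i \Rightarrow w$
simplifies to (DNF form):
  $w \vee \neg i$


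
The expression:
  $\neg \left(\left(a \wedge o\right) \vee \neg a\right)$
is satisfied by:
  {a: True, o: False}


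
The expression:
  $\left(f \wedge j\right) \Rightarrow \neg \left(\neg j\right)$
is always true.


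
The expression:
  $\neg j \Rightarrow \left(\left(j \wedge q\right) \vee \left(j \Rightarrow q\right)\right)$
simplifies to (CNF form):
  $\text{True}$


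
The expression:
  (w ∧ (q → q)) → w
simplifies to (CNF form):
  True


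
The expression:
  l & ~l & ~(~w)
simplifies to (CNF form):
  False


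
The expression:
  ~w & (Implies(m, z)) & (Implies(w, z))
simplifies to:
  ~w & (z | ~m)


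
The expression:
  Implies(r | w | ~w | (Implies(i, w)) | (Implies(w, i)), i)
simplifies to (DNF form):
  i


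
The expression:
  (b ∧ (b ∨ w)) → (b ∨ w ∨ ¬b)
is always true.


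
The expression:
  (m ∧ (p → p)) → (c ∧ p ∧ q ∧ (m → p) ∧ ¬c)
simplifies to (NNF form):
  ¬m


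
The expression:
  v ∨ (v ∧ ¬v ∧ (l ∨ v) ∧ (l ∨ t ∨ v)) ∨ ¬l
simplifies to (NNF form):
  v ∨ ¬l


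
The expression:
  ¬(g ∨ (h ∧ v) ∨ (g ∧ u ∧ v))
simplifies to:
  ¬g ∧ (¬h ∨ ¬v)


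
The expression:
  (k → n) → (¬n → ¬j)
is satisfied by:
  {n: True, k: True, j: False}
  {n: True, k: False, j: False}
  {k: True, n: False, j: False}
  {n: False, k: False, j: False}
  {j: True, n: True, k: True}
  {j: True, n: True, k: False}
  {j: True, k: True, n: False}


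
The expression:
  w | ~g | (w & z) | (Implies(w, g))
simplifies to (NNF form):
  True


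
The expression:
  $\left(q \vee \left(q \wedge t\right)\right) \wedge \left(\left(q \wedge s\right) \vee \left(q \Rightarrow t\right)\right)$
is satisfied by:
  {t: True, s: True, q: True}
  {t: True, q: True, s: False}
  {s: True, q: True, t: False}


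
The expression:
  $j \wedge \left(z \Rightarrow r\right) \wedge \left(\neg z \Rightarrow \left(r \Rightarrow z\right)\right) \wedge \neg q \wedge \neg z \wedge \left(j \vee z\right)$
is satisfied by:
  {j: True, q: False, r: False, z: False}


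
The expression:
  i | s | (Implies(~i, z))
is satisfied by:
  {i: True, z: True, s: True}
  {i: True, z: True, s: False}
  {i: True, s: True, z: False}
  {i: True, s: False, z: False}
  {z: True, s: True, i: False}
  {z: True, s: False, i: False}
  {s: True, z: False, i: False}


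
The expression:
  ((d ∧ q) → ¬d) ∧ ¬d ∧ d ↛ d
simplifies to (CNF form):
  False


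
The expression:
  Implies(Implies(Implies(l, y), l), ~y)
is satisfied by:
  {l: False, y: False}
  {y: True, l: False}
  {l: True, y: False}


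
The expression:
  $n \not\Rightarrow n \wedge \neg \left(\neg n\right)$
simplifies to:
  $\text{False}$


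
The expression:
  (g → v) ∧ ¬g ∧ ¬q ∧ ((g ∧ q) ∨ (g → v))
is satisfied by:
  {q: False, g: False}


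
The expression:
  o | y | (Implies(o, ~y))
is always true.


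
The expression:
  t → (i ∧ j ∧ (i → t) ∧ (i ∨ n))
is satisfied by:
  {j: True, i: True, t: False}
  {j: True, i: False, t: False}
  {i: True, j: False, t: False}
  {j: False, i: False, t: False}
  {t: True, j: True, i: True}


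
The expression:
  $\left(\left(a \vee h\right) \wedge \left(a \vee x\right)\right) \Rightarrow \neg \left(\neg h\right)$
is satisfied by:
  {h: True, a: False}
  {a: False, h: False}
  {a: True, h: True}


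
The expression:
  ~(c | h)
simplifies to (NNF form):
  ~c & ~h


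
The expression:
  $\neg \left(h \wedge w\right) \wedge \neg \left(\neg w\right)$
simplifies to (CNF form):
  $w \wedge \neg h$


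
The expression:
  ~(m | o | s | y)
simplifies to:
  ~m & ~o & ~s & ~y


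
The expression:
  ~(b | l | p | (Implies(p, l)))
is never true.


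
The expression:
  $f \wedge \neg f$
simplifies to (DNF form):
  $\text{False}$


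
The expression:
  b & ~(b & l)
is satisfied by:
  {b: True, l: False}


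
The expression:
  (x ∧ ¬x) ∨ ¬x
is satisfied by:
  {x: False}


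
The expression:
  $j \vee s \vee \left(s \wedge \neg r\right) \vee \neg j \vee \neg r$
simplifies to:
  $\text{True}$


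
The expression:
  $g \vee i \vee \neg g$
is always true.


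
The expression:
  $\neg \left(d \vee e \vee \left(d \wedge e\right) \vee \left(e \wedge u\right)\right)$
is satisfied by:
  {d: False, e: False}


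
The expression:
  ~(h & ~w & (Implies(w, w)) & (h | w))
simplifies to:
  w | ~h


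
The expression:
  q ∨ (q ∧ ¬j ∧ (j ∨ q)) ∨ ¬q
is always true.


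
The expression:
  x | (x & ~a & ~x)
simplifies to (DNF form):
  x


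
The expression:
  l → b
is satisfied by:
  {b: True, l: False}
  {l: False, b: False}
  {l: True, b: True}


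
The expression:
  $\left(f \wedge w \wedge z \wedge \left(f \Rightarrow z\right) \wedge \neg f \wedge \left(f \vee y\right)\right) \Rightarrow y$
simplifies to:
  $\text{True}$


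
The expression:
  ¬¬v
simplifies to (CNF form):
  v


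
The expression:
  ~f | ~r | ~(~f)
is always true.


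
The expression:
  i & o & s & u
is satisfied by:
  {i: True, u: True, s: True, o: True}


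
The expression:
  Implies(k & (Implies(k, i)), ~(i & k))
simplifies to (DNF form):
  ~i | ~k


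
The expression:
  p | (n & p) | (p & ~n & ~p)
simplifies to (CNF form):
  p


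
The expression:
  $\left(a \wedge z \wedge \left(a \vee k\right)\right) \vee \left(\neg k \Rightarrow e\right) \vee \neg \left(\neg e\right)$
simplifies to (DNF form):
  $e \vee k \vee \left(a \wedge z\right)$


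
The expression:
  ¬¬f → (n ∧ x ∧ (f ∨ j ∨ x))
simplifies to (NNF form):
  (n ∧ x) ∨ ¬f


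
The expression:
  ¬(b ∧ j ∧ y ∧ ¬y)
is always true.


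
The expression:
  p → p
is always true.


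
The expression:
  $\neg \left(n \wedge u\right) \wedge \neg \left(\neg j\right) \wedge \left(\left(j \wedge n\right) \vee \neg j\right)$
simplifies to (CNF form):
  $j \wedge n \wedge \neg u$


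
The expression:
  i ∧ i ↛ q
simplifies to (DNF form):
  i ∧ ¬q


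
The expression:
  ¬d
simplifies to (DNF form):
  ¬d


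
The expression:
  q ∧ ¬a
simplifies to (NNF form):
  q ∧ ¬a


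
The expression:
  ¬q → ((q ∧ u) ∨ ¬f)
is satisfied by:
  {q: True, f: False}
  {f: False, q: False}
  {f: True, q: True}


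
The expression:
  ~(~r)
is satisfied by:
  {r: True}


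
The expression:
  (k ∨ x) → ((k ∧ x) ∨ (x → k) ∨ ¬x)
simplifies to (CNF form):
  k ∨ ¬x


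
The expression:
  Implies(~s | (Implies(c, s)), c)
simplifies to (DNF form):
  c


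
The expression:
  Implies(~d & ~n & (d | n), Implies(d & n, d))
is always true.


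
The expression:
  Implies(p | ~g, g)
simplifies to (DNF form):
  g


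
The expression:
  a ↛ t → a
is always true.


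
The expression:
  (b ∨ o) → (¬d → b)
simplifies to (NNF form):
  b ∨ d ∨ ¬o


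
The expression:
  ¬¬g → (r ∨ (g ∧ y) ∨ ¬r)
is always true.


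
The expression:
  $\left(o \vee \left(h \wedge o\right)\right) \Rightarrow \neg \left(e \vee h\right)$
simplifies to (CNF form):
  $\left(\neg e \vee \neg o\right) \wedge \left(\neg h \vee \neg o\right)$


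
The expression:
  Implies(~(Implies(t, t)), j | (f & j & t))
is always true.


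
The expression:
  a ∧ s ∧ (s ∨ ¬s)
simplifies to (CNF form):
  a ∧ s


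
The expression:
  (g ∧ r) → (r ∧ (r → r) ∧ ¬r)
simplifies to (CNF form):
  ¬g ∨ ¬r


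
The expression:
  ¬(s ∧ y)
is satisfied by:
  {s: False, y: False}
  {y: True, s: False}
  {s: True, y: False}


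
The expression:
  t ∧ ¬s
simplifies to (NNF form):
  t ∧ ¬s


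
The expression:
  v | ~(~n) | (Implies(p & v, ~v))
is always true.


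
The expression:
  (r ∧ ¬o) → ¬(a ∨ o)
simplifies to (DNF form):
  o ∨ ¬a ∨ ¬r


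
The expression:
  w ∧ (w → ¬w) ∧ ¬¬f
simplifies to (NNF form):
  False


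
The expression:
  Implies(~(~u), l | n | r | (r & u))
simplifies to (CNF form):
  l | n | r | ~u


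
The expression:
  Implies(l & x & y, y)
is always true.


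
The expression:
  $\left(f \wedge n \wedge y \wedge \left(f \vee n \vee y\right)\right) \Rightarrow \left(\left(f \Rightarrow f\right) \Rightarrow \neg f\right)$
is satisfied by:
  {y: False, n: False, f: False}
  {f: True, y: False, n: False}
  {n: True, y: False, f: False}
  {f: True, n: True, y: False}
  {y: True, f: False, n: False}
  {f: True, y: True, n: False}
  {n: True, y: True, f: False}


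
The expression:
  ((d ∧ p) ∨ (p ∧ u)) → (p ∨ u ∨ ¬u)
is always true.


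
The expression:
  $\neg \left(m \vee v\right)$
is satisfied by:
  {v: False, m: False}


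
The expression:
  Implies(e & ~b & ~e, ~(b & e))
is always true.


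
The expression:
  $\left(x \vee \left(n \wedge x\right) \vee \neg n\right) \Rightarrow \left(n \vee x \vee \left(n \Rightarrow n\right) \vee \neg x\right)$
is always true.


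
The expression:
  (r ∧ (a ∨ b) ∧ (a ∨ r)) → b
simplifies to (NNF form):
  b ∨ ¬a ∨ ¬r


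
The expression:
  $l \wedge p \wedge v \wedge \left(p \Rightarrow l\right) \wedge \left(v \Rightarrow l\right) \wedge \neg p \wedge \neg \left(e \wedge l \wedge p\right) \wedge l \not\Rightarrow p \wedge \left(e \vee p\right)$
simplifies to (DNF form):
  $\text{False}$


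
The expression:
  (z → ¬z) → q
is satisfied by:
  {q: True, z: True}
  {q: True, z: False}
  {z: True, q: False}


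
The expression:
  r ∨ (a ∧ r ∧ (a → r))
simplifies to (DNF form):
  r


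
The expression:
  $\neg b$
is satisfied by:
  {b: False}


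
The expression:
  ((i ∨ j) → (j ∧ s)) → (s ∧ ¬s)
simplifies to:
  (i ∧ ¬j) ∨ (j ∧ ¬s)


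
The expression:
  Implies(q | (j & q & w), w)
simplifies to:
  w | ~q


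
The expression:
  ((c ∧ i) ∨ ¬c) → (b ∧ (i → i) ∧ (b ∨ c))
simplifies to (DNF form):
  b ∨ (c ∧ ¬i)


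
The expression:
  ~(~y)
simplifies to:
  y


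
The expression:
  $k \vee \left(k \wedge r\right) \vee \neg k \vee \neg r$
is always true.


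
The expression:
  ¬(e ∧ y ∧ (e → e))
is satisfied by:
  {e: False, y: False}
  {y: True, e: False}
  {e: True, y: False}


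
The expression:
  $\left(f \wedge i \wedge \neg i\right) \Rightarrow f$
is always true.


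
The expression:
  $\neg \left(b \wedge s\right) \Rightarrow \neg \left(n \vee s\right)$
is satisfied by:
  {b: True, n: False, s: False}
  {n: False, s: False, b: False}
  {b: True, s: True, n: False}
  {b: True, s: True, n: True}


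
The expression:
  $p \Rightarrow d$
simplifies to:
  $d \vee \neg p$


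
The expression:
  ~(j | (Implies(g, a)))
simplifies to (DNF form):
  g & ~a & ~j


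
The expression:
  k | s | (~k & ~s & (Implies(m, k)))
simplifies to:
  k | s | ~m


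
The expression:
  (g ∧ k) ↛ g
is never true.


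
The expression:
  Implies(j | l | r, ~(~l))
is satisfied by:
  {l: True, j: False, r: False}
  {r: True, l: True, j: False}
  {l: True, j: True, r: False}
  {r: True, l: True, j: True}
  {r: False, j: False, l: False}


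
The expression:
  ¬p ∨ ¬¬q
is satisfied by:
  {q: True, p: False}
  {p: False, q: False}
  {p: True, q: True}


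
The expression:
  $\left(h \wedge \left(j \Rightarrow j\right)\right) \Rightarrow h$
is always true.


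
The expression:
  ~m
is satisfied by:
  {m: False}


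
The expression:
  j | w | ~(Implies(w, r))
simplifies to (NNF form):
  j | w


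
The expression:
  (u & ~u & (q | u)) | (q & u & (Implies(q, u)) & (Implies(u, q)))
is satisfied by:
  {u: True, q: True}


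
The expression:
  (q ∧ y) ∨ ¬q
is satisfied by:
  {y: True, q: False}
  {q: False, y: False}
  {q: True, y: True}


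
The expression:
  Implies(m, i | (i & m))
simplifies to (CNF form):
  i | ~m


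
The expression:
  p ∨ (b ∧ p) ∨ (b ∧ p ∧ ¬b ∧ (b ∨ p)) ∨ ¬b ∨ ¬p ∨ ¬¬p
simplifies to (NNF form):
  True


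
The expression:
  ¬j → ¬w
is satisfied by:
  {j: True, w: False}
  {w: False, j: False}
  {w: True, j: True}


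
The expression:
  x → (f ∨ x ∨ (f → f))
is always true.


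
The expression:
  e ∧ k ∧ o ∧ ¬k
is never true.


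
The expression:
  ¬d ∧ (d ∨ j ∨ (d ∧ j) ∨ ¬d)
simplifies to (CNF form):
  ¬d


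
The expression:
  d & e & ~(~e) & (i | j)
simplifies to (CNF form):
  d & e & (i | j)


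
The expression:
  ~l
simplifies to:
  ~l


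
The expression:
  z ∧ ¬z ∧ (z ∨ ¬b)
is never true.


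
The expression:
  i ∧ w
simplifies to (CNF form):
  i ∧ w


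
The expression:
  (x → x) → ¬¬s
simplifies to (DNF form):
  s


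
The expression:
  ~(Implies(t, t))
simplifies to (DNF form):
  False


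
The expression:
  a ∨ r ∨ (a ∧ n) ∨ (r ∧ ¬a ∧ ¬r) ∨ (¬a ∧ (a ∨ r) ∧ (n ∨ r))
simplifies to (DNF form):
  a ∨ r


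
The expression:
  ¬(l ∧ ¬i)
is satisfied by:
  {i: True, l: False}
  {l: False, i: False}
  {l: True, i: True}
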